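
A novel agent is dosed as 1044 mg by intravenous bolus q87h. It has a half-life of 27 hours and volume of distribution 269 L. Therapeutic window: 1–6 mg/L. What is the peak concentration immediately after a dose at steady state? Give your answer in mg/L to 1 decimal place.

k = ln2/t½ = ln2/27 ≈ 0.025672 h⁻¹; fraction remaining f = e^(−kτ) = e^(−0.025672×87) ≈ 0.1072.
Accumulation ratio R = 1/(1 − f) ≈ 1/0.8928 ≈ 1.1201.
Each bolus raises the concentration by D/Vd = 1044/269 ≈ 3.881 mg/L.
Steady-state peak Cmax,ss = C₀·R ≈ 3.881 × 1.1201 ≈ 4.347 mg/L.
Peak 4.3 mg/L vs MTC 6 mg/L: below toxic threshold.

4.3 mg/L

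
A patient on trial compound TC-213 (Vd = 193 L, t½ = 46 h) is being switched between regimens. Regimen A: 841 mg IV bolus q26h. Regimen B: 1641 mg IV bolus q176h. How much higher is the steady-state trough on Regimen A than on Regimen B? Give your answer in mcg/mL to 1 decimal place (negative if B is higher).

Regimen A: f = (1/2)^(26/46) ≈ 0.6759; Cmin,ss = (841/193)·f/(1−f) ≈ 9.087 mcg/mL.
Regimen B: f = (1/2)^(176/46) ≈ 0.0705; Cmin,ss = (1641/193)·f/(1−f) ≈ 0.645 mcg/mL.
Difference ≈ 9.087 − 0.645 ≈ 8.442 mcg/mL.

8.4 mcg/mL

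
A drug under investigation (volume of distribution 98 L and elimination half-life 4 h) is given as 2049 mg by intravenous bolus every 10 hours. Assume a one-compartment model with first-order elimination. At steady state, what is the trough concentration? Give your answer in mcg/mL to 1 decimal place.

4.5 mcg/mL

τ/t½ = 10/4 ≈ 2.5, so fraction remaining f = (1/2)^(10/4) ≈ 0.1768.
At steady state, accumulation factor R = 1/(1 − e^(−kτ)) ≈ 1.2148.
Single-dose peak C₀ = D/Vd = 2049/98 ≈ 20.908 mcg/mL.
Cmax,ss = C₀/(1 − f) ≈ 20.908/0.8232 ≈ 25.398 mcg/mL.
One interval later, Cmin,ss = Cmax,ss·e^(−kτ) ≈ 25.398 × 0.1768 ≈ 4.490 mcg/mL.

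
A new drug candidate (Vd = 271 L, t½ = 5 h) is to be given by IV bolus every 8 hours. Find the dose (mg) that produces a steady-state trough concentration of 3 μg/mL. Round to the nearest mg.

1652 mg

τ/t½ = 8/5 ≈ 1.6, so f = (1/2)^(8/5) ≈ 0.329877.
Cmin,ss = (D/Vd)·f/(1−f), so D = Cmin,ss·Vd·(1−f)/f.
D = 3 × 271 × (1−f)/f ≈ 3 × 271 × 2.03143 ≈ 1651.55 mg.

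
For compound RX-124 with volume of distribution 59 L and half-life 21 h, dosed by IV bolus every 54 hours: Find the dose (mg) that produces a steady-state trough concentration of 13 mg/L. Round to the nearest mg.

τ/t½ = 54/21 ≈ 2.5714, so f = (1/2)^(54/21) ≈ 0.168238.
Cmin,ss = (D/Vd)·f/(1−f), so D = Cmin,ss·Vd·(1−f)/f.
D = 13 × 59 × (1−f)/f ≈ 13 × 59 × 4.94396 ≈ 3792.02 mg.

3792 mg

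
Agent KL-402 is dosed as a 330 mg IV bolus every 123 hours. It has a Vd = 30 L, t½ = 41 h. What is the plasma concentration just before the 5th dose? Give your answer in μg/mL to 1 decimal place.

f = (1/2)^(τ/t½) = (1/2)^(123/41) ≈ 0.1250.
C₀ = D/Vd = 330/30 ≈ 11.000 μg/mL.
Before the 5th dose, 4 doses have been given. Superposition: Cmin = C₀·(f + f² + … + f^4).
≈ 11.000 × (0.1250 + 0.0156 + 0.0020 + 0.0002) ≈ 11.000 × 0.1428 ≈ 1.571 μg/mL.

1.6 μg/mL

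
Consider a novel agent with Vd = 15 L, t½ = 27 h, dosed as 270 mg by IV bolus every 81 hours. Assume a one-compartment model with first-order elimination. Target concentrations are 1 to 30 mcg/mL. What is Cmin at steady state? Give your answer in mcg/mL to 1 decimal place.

2.6 mcg/mL

The dosing interval is 3 half-lives, so f = 2^(−3) = 0.125.
At steady state, R = 1/(1 − 0.125) = 8/7.
Single-dose peak C₀ = D/Vd = 270/15 = 18 mcg/mL.
Steady-state peak Cmax,ss = C₀·R = 18 × 8/7 ≈ 20.571 mcg/mL.
Steady-state trough Cmin,ss = Cmax,ss·f ≈ 20.571 × 0.125 ≈ 2.571 mcg/mL.
Trough 2.6 mcg/mL vs MEC 1 mcg/mL: adequate.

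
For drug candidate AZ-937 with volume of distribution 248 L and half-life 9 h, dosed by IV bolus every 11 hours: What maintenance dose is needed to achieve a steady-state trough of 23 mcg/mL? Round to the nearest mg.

7604 mg

τ/t½ = 11/9 ≈ 1.2222, so f = (1/2)^(11/9) ≈ 0.428622.
Cmin,ss = (D/Vd)·f/(1−f), so D = Cmin,ss·Vd·(1−f)/f.
D = 23 × 248 × (1−f)/f ≈ 23 × 248 × 1.33306 ≈ 7603.77 mg.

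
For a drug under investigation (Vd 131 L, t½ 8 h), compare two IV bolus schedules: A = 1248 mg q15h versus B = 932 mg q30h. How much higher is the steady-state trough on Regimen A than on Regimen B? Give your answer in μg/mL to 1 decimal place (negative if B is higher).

Regimen A: f = (1/2)^(15/8) ≈ 0.2726; Cmin,ss = (1248/131)·f/(1−f) ≈ 3.570 μg/mL.
Regimen B: f = (1/2)^(30/8) ≈ 0.0743; Cmin,ss = (932/131)·f/(1−f) ≈ 0.571 μg/mL.
Difference ≈ 3.570 − 0.571 ≈ 2.999 μg/mL.

3.0 μg/mL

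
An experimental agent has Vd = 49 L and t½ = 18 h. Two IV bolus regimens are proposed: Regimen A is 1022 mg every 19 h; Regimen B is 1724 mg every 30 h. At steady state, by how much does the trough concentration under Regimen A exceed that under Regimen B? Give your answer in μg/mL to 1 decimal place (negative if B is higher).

3.2 μg/mL

Regimen A: f = (1/2)^(19/18) ≈ 0.4811; Cmin,ss = (1022/49)·f/(1−f) ≈ 19.338 μg/mL.
Regimen B: f = (1/2)^(30/18) ≈ 0.3150; Cmin,ss = (1724/49)·f/(1−f) ≈ 16.179 μg/mL.
Difference ≈ 19.338 − 16.179 ≈ 3.159 μg/mL.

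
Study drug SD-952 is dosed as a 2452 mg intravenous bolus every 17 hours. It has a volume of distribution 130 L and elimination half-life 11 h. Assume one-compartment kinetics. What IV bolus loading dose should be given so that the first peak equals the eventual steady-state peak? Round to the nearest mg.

3730 mg

f = (1/2)^(17/11) ≈ 0.342588; accumulation ratio R = 1/(1−f) ≈ 1.52112.
Loading dose to hit Cmax,ss on first dose: D_load = D_maint·R ≈ 2452 × 1.52112 ≈ 3729.79 mg.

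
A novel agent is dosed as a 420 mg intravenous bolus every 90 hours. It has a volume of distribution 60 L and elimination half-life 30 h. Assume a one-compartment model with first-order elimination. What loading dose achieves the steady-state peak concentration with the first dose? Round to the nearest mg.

f = (1/2)^(90/30) ≈ 0.125000; accumulation ratio R = 1/(1−f) ≈ 1.14286.
Loading dose to hit Cmax,ss on first dose: D_load = D_maint·R ≈ 420 × 1.14286 ≈ 480.00 mg.

480 mg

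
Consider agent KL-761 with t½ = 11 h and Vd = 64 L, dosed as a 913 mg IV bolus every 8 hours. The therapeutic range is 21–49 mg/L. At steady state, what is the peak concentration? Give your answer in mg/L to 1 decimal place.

36.0 mg/L

k = ln2/t½ = ln2/11 ≈ 0.063013 h⁻¹; fraction remaining f = e^(−kτ) = e^(−0.063013×8) ≈ 0.6040.
At steady state, accumulation factor R = 1/(1 − e^(−kτ)) ≈ 2.5253.
Single-dose peak C₀ = D/Vd = 913/64 ≈ 14.266 mg/L.
Steady-state peak Cmax,ss = C₀·R ≈ 14.266 × 2.5253 ≈ 36.026 mg/L.
Peak 36.0 mg/L vs MTC 49 mg/L: below toxic threshold.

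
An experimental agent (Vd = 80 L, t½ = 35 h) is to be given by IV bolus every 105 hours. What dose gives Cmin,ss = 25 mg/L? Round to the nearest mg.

τ/t½ = 105/35 ≈ 3, so f = (1/2)^(105/35) ≈ 0.125000.
Cmin,ss = (D/Vd)·f/(1−f), so D = Cmin,ss·Vd·(1−f)/f.
D = 25 × 80 × (1−f)/f ≈ 25 × 80 × 7.00000 ≈ 14000.00 mg.

14000 mg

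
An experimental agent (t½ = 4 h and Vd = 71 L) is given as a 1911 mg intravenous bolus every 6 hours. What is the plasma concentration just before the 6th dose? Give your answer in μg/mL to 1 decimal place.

f = (1/2)^(τ/t½) = (1/2)^(6/4) ≈ 0.3536.
C₀ = D/Vd = 1911/71 ≈ 26.915 μg/mL.
Before the 6th dose, 5 doses have been given. Superposition: Cmin = C₀·(f + f² + … + f^5).
≈ 26.915 × (0.3536 + 0.1250 + 0.0442 + 0.0156 + 0.0055) ≈ 26.915 × 0.5439 ≈ 14.639 μg/mL.

14.6 μg/mL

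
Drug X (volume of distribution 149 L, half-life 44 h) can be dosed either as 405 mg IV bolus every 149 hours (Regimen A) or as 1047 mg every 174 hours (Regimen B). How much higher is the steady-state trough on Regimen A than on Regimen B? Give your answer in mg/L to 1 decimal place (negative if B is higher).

Regimen A: f = (1/2)^(149/44) ≈ 0.0956; Cmin,ss = (405/149)·f/(1−f) ≈ 0.287 mg/L.
Regimen B: f = (1/2)^(174/44) ≈ 0.0645; Cmin,ss = (1047/149)·f/(1−f) ≈ 0.484 mg/L.
Difference ≈ 0.287 − 0.484 ≈ -0.197 mg/L.

-0.2 mg/L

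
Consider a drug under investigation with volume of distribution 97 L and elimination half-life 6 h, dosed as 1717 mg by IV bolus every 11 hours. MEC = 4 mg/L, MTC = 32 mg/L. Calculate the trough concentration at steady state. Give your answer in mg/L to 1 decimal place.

6.9 mg/L

τ/t½ = 11/6 ≈ 1.8333, so fraction remaining f = (1/2)^(11/6) ≈ 0.2806.
Each bolus raises the concentration by D/Vd = 1717/97 ≈ 17.701 mg/L.
Steady-state trough Cmin,ss = C₀·f/(1−f) ≈ 17.701 × 0.2806/0.7194 ≈ 6.904 mg/L.
Trough 6.9 mg/L vs MEC 4 mg/L: adequate.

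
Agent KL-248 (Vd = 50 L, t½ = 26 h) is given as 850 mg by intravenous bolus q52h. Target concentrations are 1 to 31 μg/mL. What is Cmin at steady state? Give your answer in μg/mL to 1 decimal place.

τ = 52 h = 2 half-lives, so f = (1/2)^2 = 0.25.
At steady state, R = 1/(1 − 0.25) = 4/3.
Single-dose peak C₀ = D/Vd = 850/50 = 17 μg/mL.
Steady-state peak Cmax,ss = C₀·R = 17 × 4/3 ≈ 22.667 μg/mL.
Steady-state trough Cmin,ss = Cmax,ss·f ≈ 22.667 × 0.25 ≈ 5.667 μg/mL.
Trough 5.7 μg/mL vs MEC 1 μg/mL: adequate.

5.7 μg/mL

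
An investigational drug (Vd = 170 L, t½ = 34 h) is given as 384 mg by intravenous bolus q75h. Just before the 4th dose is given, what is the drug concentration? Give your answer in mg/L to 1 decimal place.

f = (1/2)^(τ/t½) = (1/2)^(75/34) ≈ 0.2168.
C₀ = D/Vd = 384/170 ≈ 2.259 mg/L.
Before the 4th dose, 3 doses have been given. Superposition: Cmin = C₀·(f + f² + … + f^3).
≈ 2.259 × (0.2168 + 0.0470 + 0.0102) ≈ 2.259 × 0.2740 ≈ 0.619 mg/L.

0.6 mg/L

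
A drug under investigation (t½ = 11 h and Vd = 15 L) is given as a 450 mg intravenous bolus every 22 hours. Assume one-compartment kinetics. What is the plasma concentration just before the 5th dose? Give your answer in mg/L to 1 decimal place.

f = (1/2)^(τ/t½) = (1/2)^(22/11) ≈ 0.2500.
C₀ = D/Vd = 450/15 ≈ 30.000 mg/L.
Before the 5th dose, 4 doses have been given. Superposition: Cmin = C₀·(f + f² + … + f^4).
≈ 30.000 × (0.2500 + 0.0625 + 0.0156 + 0.0039) ≈ 30.000 × 0.3320 ≈ 9.960 mg/L.

10.0 mg/L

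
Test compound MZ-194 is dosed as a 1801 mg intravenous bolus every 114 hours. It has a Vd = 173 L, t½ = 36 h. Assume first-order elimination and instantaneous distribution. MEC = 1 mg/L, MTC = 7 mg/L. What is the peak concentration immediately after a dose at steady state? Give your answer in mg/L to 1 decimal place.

11.7 mg/L

τ/t½ = 114/36 ≈ 3.1667, so fraction remaining f = (1/2)^(114/36) ≈ 0.1114.
Accumulation ratio R = 1/(1 − f) ≈ 1/0.8886 ≈ 1.1254.
Single-dose peak C₀ = D/Vd = 1801/173 ≈ 10.410 mg/L.
Steady-state peak Cmax,ss = C₀·R ≈ 10.410 × 1.1254 ≈ 11.715 mg/L.
Peak 11.7 mg/L vs MTC 7 mg/L: exceeds toxic threshold.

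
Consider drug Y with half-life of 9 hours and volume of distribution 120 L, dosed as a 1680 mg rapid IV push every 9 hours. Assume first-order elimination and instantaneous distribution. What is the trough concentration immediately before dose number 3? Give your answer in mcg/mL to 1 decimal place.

10.5 mcg/mL

f = (1/2)^(τ/t½) = (1/2)^(9/9) ≈ 0.5000.
C₀ = D/Vd = 1680/120 ≈ 14.000 mcg/mL.
Before the 3rd dose, 2 doses have been given. Superposition: Cmin = C₀·(f + f²).
≈ 14.000 × (0.5000 + 0.2500) ≈ 14.000 × 0.7500 ≈ 10.500 mcg/mL.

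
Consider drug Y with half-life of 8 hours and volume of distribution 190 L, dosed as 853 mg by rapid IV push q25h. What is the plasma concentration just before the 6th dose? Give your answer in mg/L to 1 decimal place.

0.6 mg/L

f = (1/2)^(τ/t½) = (1/2)^(25/8) ≈ 0.1146.
C₀ = D/Vd = 853/190 ≈ 4.489 mg/L.
Before the 6th dose, 5 doses have been given. Superposition: Cmin = C₀·(f + f² + … + f^5).
≈ 4.489 × (0.1146 + 0.0131 + 0.0015 + 0.0002 + 0.0000) ≈ 4.489 × 0.1294 ≈ 0.581 mg/L.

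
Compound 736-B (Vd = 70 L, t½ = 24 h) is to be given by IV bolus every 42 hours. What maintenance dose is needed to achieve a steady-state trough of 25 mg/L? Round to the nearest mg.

τ/t½ = 42/24 ≈ 1.75, so f = (1/2)^(42/24) ≈ 0.297302.
Cmin,ss = (D/Vd)·f/(1−f), so D = Cmin,ss·Vd·(1−f)/f.
D = 25 × 70 × (1−f)/f ≈ 25 × 70 × 2.36358 ≈ 4136.26 mg.

4136 mg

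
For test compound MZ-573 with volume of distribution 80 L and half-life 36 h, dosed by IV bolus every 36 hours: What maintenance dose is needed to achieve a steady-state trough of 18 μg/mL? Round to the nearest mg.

1440 mg

τ/t½ = 36/36 ≈ 1, so f = (1/2)^(36/36) ≈ 0.500000.
Cmin,ss = (D/Vd)·f/(1−f), so D = Cmin,ss·Vd·(1−f)/f.
D = 18 × 80 × (1−f)/f ≈ 18 × 80 × 1.00000 ≈ 1440.00 mg.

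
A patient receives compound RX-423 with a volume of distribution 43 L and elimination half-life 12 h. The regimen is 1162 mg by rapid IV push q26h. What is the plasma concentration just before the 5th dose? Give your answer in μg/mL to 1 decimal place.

f = (1/2)^(τ/t½) = (1/2)^(26/12) ≈ 0.2227.
C₀ = D/Vd = 1162/43 ≈ 27.023 μg/mL.
Before the 5th dose, 4 doses have been given. Superposition: Cmin = C₀·(f + f² + … + f^4).
≈ 27.023 × (0.2227 + 0.0496 + 0.0110 + 0.0025) ≈ 27.023 × 0.2858 ≈ 7.723 μg/mL.

7.7 μg/mL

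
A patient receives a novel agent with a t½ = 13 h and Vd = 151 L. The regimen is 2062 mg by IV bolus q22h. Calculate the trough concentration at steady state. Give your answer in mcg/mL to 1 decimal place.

6.1 mcg/mL

k = ln2/t½ = ln2/13 ≈ 0.053319 h⁻¹; fraction remaining f = e^(−kτ) = e^(−0.053319×22) ≈ 0.3094.
Each bolus raises the concentration by D/Vd = 2062/151 ≈ 13.656 mcg/mL.
Steady-state trough Cmin,ss = C₀·f/(1−f) ≈ 13.656 × 0.3094/0.6906 ≈ 6.118 mcg/mL.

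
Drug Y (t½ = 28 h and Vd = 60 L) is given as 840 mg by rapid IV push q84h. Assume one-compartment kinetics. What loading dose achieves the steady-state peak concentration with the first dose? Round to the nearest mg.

960 mg

f = (1/2)^(84/28) ≈ 0.125000; accumulation ratio R = 1/(1−f) ≈ 1.14286.
Loading dose to hit Cmax,ss on first dose: D_load = D_maint·R ≈ 840 × 1.14286 ≈ 960.00 mg.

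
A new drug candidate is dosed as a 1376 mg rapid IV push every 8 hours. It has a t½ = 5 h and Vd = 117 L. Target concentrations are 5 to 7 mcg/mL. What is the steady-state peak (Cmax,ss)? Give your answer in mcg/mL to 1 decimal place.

τ/t½ = 8/5 ≈ 1.6, so fraction remaining f = (1/2)^(8/5) ≈ 0.3299.
At steady state, accumulation factor R = 1/(1 − e^(−kτ)) ≈ 1.4923.
Single-dose peak C₀ = D/Vd = 1376/117 ≈ 11.761 mcg/mL.
Steady-state peak Cmax,ss = C₀·R ≈ 11.761 × 1.4923 ≈ 17.551 mcg/mL.
Peak 17.6 mcg/mL vs MTC 7 mcg/mL: exceeds toxic threshold.

17.6 mcg/mL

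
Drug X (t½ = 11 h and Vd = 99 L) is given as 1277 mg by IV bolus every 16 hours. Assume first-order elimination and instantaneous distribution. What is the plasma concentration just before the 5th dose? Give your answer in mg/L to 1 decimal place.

f = (1/2)^(τ/t½) = (1/2)^(16/11) ≈ 0.3649.
C₀ = D/Vd = 1277/99 ≈ 12.899 mg/L.
Before the 5th dose, 4 doses have been given. Superposition: Cmin = C₀·(f + f² + … + f^4).
≈ 12.899 × (0.3649 + 0.1332 + 0.0486 + 0.0177) ≈ 12.899 × 0.5644 ≈ 7.280 mg/L.

7.3 mg/L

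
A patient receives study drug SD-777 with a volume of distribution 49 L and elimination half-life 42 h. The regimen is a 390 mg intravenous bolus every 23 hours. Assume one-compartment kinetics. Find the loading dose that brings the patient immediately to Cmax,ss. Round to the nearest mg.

1235 mg

f = (1/2)^(23/42) ≈ 0.684148; accumulation ratio R = 1/(1−f) ≈ 3.16604.
Loading dose to hit Cmax,ss on first dose: D_load = D_maint·R ≈ 390 × 3.16604 ≈ 1234.76 mg.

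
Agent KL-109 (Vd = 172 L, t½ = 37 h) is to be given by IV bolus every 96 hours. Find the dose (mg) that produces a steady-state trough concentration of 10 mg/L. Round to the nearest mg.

8669 mg

τ/t½ = 96/37 ≈ 2.5946, so f = (1/2)^(96/37) ≈ 0.165558.
Cmin,ss = (D/Vd)·f/(1−f), so D = Cmin,ss·Vd·(1−f)/f.
D = 10 × 172 × (1−f)/f ≈ 10 × 172 × 5.04018 ≈ 8669.11 mg.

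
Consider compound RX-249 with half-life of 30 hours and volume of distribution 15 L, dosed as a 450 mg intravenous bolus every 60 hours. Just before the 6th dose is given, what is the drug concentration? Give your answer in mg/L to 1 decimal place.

10.0 mg/L

f = (1/2)^(τ/t½) = (1/2)^(60/30) ≈ 0.2500.
C₀ = D/Vd = 450/15 ≈ 30.000 mg/L.
Before the 6th dose, 5 doses have been given. Superposition: Cmin = C₀·(f + f² + … + f^5).
≈ 30.000 × (0.2500 + 0.0625 + 0.0156 + 0.0039 + 0.0010) ≈ 30.000 × 0.3330 ≈ 9.990 mg/L.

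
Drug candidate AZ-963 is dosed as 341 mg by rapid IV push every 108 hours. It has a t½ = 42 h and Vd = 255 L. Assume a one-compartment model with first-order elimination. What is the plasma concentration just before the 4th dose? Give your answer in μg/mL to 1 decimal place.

0.3 μg/mL

f = (1/2)^(τ/t½) = (1/2)^(108/42) ≈ 0.1682.
C₀ = D/Vd = 341/255 ≈ 1.337 μg/mL.
Before the 4th dose, 3 doses have been given. Superposition: Cmin = C₀·(f + f² + … + f^3).
≈ 1.337 × (0.1682 + 0.0283 + 0.0048) ≈ 1.337 × 0.2013 ≈ 0.269 μg/mL.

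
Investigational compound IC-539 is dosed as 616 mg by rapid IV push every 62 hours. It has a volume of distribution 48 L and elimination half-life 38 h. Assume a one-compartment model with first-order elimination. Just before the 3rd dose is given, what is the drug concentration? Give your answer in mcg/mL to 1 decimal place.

f = (1/2)^(τ/t½) = (1/2)^(62/38) ≈ 0.3227.
C₀ = D/Vd = 616/48 ≈ 12.833 mcg/mL.
Before the 3rd dose, 2 doses have been given. Superposition: Cmin = C₀·(f + f²).
≈ 12.833 × (0.3227 + 0.1041) ≈ 12.833 × 0.4268 ≈ 5.477 mcg/mL.

5.5 mcg/mL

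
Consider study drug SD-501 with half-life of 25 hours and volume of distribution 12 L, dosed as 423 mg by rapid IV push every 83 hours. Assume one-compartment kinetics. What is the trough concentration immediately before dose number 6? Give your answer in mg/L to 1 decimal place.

3.9 mg/L

f = (1/2)^(τ/t½) = (1/2)^(83/25) ≈ 0.1001.
C₀ = D/Vd = 423/12 ≈ 35.250 mg/L.
Before the 6th dose, 5 doses have been given. Superposition: Cmin = C₀·(f + f² + … + f^5).
≈ 35.250 × (0.1001 + 0.0100 + 0.0010 + 0.0001 + 0.0000) ≈ 35.250 × 0.1112 ≈ 3.920 mg/L.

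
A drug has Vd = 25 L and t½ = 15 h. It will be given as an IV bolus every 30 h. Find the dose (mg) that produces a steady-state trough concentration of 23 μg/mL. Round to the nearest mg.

τ/t½ = 30/15 ≈ 2, so f = (1/2)^(30/15) ≈ 0.250000.
Cmin,ss = (D/Vd)·f/(1−f), so D = Cmin,ss·Vd·(1−f)/f.
D = 23 × 25 × (1−f)/f ≈ 23 × 25 × 3.00000 ≈ 1725.00 mg.

1725 mg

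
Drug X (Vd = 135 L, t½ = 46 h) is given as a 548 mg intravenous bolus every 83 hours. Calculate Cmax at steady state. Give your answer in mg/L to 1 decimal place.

k = ln2/t½ = ln2/46 ≈ 0.015068 h⁻¹; fraction remaining f = e^(−kτ) = e^(−0.015068×83) ≈ 0.2863.
Accumulation ratio R = 1/(1 − f) ≈ 1/0.7137 ≈ 1.4011.
Each bolus raises the concentration by D/Vd = 548/135 ≈ 4.059 mg/L.
Steady-state peak Cmax,ss = C₀·R ≈ 4.059 × 1.4011 ≈ 5.687 mg/L.

5.7 mg/L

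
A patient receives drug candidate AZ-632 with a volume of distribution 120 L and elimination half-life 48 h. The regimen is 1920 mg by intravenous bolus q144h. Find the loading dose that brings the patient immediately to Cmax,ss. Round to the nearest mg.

f = (1/2)^(144/48) ≈ 0.125000; accumulation ratio R = 1/(1−f) ≈ 1.14286.
Loading dose to hit Cmax,ss on first dose: D_load = D_maint·R ≈ 1920 × 1.14286 ≈ 2194.29 mg.

2194 mg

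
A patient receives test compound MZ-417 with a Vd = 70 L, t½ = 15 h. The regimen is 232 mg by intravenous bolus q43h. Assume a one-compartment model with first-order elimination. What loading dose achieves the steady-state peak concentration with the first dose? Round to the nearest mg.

f = (1/2)^(43/15) ≈ 0.137103; accumulation ratio R = 1/(1−f) ≈ 1.15889.
Loading dose to hit Cmax,ss on first dose: D_load = D_maint·R ≈ 232 × 1.15889 ≈ 268.86 mg.

269 mg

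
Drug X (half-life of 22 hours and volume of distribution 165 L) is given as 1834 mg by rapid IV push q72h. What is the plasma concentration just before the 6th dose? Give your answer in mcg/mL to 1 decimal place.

f = (1/2)^(τ/t½) = (1/2)^(72/22) ≈ 0.1035.
C₀ = D/Vd = 1834/165 ≈ 11.115 mcg/mL.
Before the 6th dose, 5 doses have been given. Superposition: Cmin = C₀·(f + f² + … + f^5).
≈ 11.115 × (0.1035 + 0.0107 + 0.0011 + 0.0001 + 0.0000) ≈ 11.115 × 0.1154 ≈ 1.283 mcg/mL.

1.3 mcg/mL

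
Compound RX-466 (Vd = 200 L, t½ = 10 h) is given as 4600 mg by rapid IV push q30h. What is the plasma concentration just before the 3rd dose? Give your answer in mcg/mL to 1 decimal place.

f = (1/2)^(τ/t½) = (1/2)^(30/10) ≈ 0.1250.
C₀ = D/Vd = 4600/200 ≈ 23.000 mcg/mL.
Before the 3rd dose, 2 doses have been given. Superposition: Cmin = C₀·(f + f²).
≈ 23.000 × (0.1250 + 0.0156) ≈ 23.000 × 0.1406 ≈ 3.234 mcg/mL.

3.2 mcg/mL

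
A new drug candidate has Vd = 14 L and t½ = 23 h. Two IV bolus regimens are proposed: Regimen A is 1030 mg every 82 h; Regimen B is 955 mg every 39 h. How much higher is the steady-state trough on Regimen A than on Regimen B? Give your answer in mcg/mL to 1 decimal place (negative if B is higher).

-23.7 mcg/mL

Regimen A: f = (1/2)^(82/23) ≈ 0.0845; Cmin,ss = (1030/14)·f/(1−f) ≈ 6.791 mcg/mL.
Regimen B: f = (1/2)^(39/23) ≈ 0.3087; Cmin,ss = (955/14)·f/(1−f) ≈ 30.461 mcg/mL.
Difference ≈ 6.791 − 30.461 ≈ -23.670 mcg/mL.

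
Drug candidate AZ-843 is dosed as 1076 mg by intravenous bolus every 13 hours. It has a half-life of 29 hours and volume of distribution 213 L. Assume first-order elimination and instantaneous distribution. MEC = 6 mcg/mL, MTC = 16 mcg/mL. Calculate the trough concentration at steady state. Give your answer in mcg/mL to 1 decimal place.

13.9 mcg/mL

Over one 13-h interval, 13/29 ≈ 0.44828 half-lives elapse, leaving f ≈ 0.7329 of each dose.
Single-dose peak C₀ = D/Vd = 1076/213 ≈ 5.052 mcg/mL.
Steady-state trough Cmin,ss = C₀·f/(1−f) ≈ 5.052 × 0.7329/0.2671 ≈ 13.862 mcg/mL.
Trough 13.9 mcg/mL vs MEC 6 mcg/mL: adequate.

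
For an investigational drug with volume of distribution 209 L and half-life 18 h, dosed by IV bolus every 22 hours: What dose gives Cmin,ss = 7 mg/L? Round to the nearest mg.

1950 mg

τ/t½ = 22/18 ≈ 1.2222, so f = (1/2)^(22/18) ≈ 0.428622.
Cmin,ss = (D/Vd)·f/(1−f), so D = Cmin,ss·Vd·(1−f)/f.
D = 7 × 209 × (1−f)/f ≈ 7 × 209 × 1.33306 ≈ 1950.27 mg.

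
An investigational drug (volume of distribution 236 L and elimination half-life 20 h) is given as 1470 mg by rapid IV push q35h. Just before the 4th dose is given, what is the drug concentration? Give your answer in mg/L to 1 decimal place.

f = (1/2)^(τ/t½) = (1/2)^(35/20) ≈ 0.2973.
C₀ = D/Vd = 1470/236 ≈ 6.229 mg/L.
Before the 4th dose, 3 doses have been given. Superposition: Cmin = C₀·(f + f² + … + f^3).
≈ 6.229 × (0.2973 + 0.0884 + 0.0263) ≈ 6.229 × 0.4120 ≈ 2.566 mg/L.

2.6 mg/L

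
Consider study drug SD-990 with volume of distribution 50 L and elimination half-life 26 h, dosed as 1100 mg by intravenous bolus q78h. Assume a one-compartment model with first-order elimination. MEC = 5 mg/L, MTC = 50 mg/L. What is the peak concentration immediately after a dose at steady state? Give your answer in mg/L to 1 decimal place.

τ = 78 h = 3 half-lives, so f = (1/2)^3 = 0.125.
At steady state, R = 1/(1 − 0.125) = 8/7.
Single-dose peak C₀ = D/Vd = 1100/50 = 22 mg/L.
Steady-state peak Cmax,ss = C₀·R = 22 × 8/7 ≈ 25.143 mg/L.
Peak 25.1 mg/L vs MTC 50 mg/L: below toxic threshold.

25.1 mg/L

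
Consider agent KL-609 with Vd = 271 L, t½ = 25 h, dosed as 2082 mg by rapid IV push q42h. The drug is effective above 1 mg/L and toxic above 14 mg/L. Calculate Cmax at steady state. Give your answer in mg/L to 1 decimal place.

τ/t½ = 42/25 ≈ 1.68, so fraction remaining f = (1/2)^(42/25) ≈ 0.3121.
Accumulation ratio R = 1/(1 − f) ≈ 1/0.6879 ≈ 1.4537.
Single-dose peak C₀ = D/Vd = 2082/271 ≈ 7.683 mg/L.
Steady-state peak Cmax,ss = C₀·R ≈ 7.683 × 1.4537 ≈ 11.169 mg/L.
Peak 11.2 mg/L vs MTC 14 mg/L: below toxic threshold.

11.2 mg/L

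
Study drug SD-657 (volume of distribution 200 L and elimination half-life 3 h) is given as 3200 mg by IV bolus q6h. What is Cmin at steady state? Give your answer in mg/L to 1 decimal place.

5.3 mg/L

τ = 6 h = 2 half-lives, so f = (1/2)^2 = 0.25.
At steady state, R = 1/(1 − 0.25) = 4/3.
Single-dose peak C₀ = D/Vd = 3200/200 = 16 mg/L.
Steady-state peak Cmax,ss = C₀·R = 16 × 4/3 ≈ 21.333 mg/L.
Steady-state trough Cmin,ss = Cmax,ss·f ≈ 21.333 × 0.25 ≈ 5.333 mg/L.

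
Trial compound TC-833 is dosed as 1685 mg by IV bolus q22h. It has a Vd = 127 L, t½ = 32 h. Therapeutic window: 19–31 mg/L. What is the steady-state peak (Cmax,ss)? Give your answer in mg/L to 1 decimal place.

Over one 22-h interval, 22/32 ≈ 0.6875 half-lives elapse, leaving f ≈ 0.6209 of each dose.
Accumulation ratio R = 1/(1 − f) ≈ 1/0.3791 ≈ 2.6378.
Each bolus raises the concentration by D/Vd = 1685/127 ≈ 13.268 mg/L.
Steady-state peak Cmax,ss = C₀·R ≈ 13.268 × 2.6378 ≈ 34.998 mg/L.
Peak 35.0 mg/L vs MTC 31 mg/L: exceeds toxic threshold.

35.0 mg/L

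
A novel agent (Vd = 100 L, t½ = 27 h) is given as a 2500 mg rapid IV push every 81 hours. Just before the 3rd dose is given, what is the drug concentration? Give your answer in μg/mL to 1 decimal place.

3.5 μg/mL

f = (1/2)^(τ/t½) = (1/2)^(81/27) ≈ 0.1250.
C₀ = D/Vd = 2500/100 ≈ 25.000 μg/mL.
Before the 3rd dose, 2 doses have been given. Superposition: Cmin = C₀·(f + f²).
≈ 25.000 × (0.1250 + 0.0156) ≈ 25.000 × 0.1406 ≈ 3.515 μg/mL.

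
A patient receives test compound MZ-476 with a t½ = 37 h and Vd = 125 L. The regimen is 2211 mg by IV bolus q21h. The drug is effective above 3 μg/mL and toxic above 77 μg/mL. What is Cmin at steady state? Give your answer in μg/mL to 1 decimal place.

36.7 μg/mL

Over one 21-h interval, 21/37 ≈ 0.56757 half-lives elapse, leaving f ≈ 0.6748 of each dose.
At steady state, accumulation factor R = 1/(1 − e^(−kτ)) ≈ 3.0750.
Each bolus raises the concentration by D/Vd = 2211/125 ≈ 17.688 μg/mL.
Steady-state peak Cmax,ss = C₀·R ≈ 17.688 × 3.0750 ≈ 54.391 μg/mL.
Steady-state trough Cmin,ss = Cmax,ss·f ≈ 54.391 × 0.6748 ≈ 36.703 μg/mL.
Trough 36.7 μg/mL vs MEC 3 μg/mL: adequate.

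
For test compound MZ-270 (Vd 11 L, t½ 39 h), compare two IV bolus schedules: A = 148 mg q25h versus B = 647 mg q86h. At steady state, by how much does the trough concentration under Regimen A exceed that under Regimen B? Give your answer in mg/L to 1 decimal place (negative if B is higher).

Regimen A: f = (1/2)^(25/39) ≈ 0.6413; Cmin,ss = (148/11)·f/(1−f) ≈ 24.055 mg/L.
Regimen B: f = (1/2)^(86/39) ≈ 0.2169; Cmin,ss = (647/11)·f/(1−f) ≈ 16.291 mg/L.
Difference ≈ 24.055 − 16.291 ≈ 7.764 mg/L.

7.8 mg/L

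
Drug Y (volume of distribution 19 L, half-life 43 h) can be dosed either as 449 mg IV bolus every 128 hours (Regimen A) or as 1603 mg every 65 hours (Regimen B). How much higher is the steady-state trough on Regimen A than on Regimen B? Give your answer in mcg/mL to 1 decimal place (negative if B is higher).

Regimen A: f = (1/2)^(128/43) ≈ 0.1270; Cmin,ss = (449/19)·f/(1−f) ≈ 3.438 mcg/mL.
Regimen B: f = (1/2)^(65/43) ≈ 0.3507; Cmin,ss = (1603/19)·f/(1−f) ≈ 45.569 mcg/mL.
Difference ≈ 3.438 − 45.569 ≈ -42.131 mcg/mL.

-42.1 mcg/mL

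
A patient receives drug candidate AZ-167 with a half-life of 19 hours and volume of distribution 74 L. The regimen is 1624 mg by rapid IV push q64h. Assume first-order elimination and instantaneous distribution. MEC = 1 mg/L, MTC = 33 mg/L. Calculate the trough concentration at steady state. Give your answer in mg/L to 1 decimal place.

2.4 mg/L

k = ln2/t½ = ln2/19 ≈ 0.036481 h⁻¹; fraction remaining f = e^(−kτ) = e^(−0.036481×64) ≈ 0.0968.
At steady state, accumulation factor R = 1/(1 − e^(−kτ)) ≈ 1.1072.
Each bolus raises the concentration by D/Vd = 1624/74 ≈ 21.946 mg/L.
Cmax,ss = C₀/(1 − f) ≈ 21.946/0.9032 ≈ 24.298 mg/L.
One interval later, Cmin,ss = Cmax,ss·e^(−kτ) ≈ 24.298 × 0.0968 ≈ 2.352 mg/L.
Trough 2.4 mg/L vs MEC 1 mg/L: adequate.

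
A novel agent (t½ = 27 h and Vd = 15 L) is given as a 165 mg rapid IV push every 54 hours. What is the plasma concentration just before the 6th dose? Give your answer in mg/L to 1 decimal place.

f = (1/2)^(τ/t½) = (1/2)^(54/27) ≈ 0.2500.
C₀ = D/Vd = 165/15 ≈ 11.000 mg/L.
Before the 6th dose, 5 doses have been given. Superposition: Cmin = C₀·(f + f² + … + f^5).
≈ 11.000 × (0.2500 + 0.0625 + 0.0156 + 0.0039 + 0.0010) ≈ 11.000 × 0.3330 ≈ 3.663 mg/L.

3.7 mg/L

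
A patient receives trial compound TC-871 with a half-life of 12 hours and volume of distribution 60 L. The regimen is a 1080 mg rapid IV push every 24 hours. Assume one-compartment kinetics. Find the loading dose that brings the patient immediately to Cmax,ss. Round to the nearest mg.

f = (1/2)^(24/12) ≈ 0.250000; accumulation ratio R = 1/(1−f) ≈ 1.33333.
Loading dose to hit Cmax,ss on first dose: D_load = D_maint·R ≈ 1080 × 1.33333 ≈ 1440.00 mg.

1440 mg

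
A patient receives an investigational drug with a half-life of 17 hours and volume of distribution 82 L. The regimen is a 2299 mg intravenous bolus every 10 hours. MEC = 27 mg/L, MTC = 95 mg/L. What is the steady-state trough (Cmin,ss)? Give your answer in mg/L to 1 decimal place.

Over one 10-h interval, 10/17 ≈ 0.58824 half-lives elapse, leaving f ≈ 0.6652 of each dose.
Each bolus raises the concentration by D/Vd = 2299/82 ≈ 28.037 mg/L.
Steady-state trough Cmin,ss = C₀·f/(1−f) ≈ 28.037 × 0.6652/0.3348 ≈ 55.706 mg/L.
Trough 55.7 mg/L vs MEC 27 mg/L: adequate.

55.7 mg/L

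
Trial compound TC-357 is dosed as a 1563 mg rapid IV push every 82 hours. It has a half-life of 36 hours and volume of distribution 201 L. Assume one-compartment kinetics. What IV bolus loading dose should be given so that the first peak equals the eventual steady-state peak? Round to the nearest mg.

1969 mg

f = (1/2)^(82/36) ≈ 0.206215; accumulation ratio R = 1/(1−f) ≈ 1.25979.
Loading dose to hit Cmax,ss on first dose: D_load = D_maint·R ≈ 1563 × 1.25979 ≈ 1969.05 mg.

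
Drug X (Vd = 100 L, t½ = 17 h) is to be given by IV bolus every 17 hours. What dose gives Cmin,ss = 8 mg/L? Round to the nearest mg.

800 mg

τ/t½ = 17/17 ≈ 1, so f = (1/2)^(17/17) ≈ 0.500000.
Cmin,ss = (D/Vd)·f/(1−f), so D = Cmin,ss·Vd·(1−f)/f.
D = 8 × 100 × (1−f)/f ≈ 8 × 100 × 1.00000 ≈ 800.00 mg.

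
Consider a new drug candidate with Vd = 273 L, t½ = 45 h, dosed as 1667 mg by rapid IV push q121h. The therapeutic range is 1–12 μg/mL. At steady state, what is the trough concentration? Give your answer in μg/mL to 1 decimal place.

τ/t½ = 121/45 ≈ 2.6889, so fraction remaining f = (1/2)^(121/45) ≈ 0.1551.
Accumulation ratio R = 1/(1 − f) ≈ 1/0.8449 ≈ 1.1836.
Each bolus raises the concentration by D/Vd = 1667/273 ≈ 6.106 μg/mL.
Steady-state peak Cmax,ss = C₀·R ≈ 6.106 × 1.1836 ≈ 7.227 μg/mL.
Steady-state trough Cmin,ss = Cmax,ss·f ≈ 7.227 × 0.1551 ≈ 1.121 μg/mL.
Trough 1.1 μg/mL vs MEC 1 μg/mL: adequate.

1.1 μg/mL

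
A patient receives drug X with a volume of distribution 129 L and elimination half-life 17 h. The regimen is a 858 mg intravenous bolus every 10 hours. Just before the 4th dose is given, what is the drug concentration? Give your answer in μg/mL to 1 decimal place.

f = (1/2)^(τ/t½) = (1/2)^(10/17) ≈ 0.6652.
C₀ = D/Vd = 858/129 ≈ 6.651 μg/mL.
Before the 4th dose, 3 doses have been given. Superposition: Cmin = C₀·(f + f² + … + f^3).
≈ 6.651 × (0.6652 + 0.4425 + 0.2943) ≈ 6.651 × 1.4020 ≈ 9.325 μg/mL.

9.3 μg/mL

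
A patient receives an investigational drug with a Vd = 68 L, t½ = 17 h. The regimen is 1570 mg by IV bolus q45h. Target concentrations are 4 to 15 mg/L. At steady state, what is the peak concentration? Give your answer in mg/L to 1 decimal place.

k = ln2/t½ = ln2/17 ≈ 0.040773 h⁻¹; fraction remaining f = e^(−kτ) = e^(−0.040773×45) ≈ 0.1596.
Accumulation ratio R = 1/(1 − f) ≈ 1/0.8404 ≈ 1.1899.
Each bolus raises the concentration by D/Vd = 1570/68 ≈ 23.088 mg/L.
Steady-state peak Cmax,ss = C₀·R ≈ 23.088 × 1.1899 ≈ 27.472 mg/L.
Peak 27.5 mg/L vs MTC 15 mg/L: exceeds toxic threshold.

27.5 mg/L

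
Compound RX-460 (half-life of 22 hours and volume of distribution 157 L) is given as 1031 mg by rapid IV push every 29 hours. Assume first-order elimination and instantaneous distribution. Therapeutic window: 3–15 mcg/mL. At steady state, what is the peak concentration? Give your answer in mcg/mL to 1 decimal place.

11.0 mcg/mL

τ/t½ = 29/22 ≈ 1.3182, so fraction remaining f = (1/2)^(29/22) ≈ 0.4010.
Accumulation ratio R = 1/(1 − f) ≈ 1/0.5990 ≈ 1.6694.
Single-dose peak C₀ = D/Vd = 1031/157 ≈ 6.567 mcg/mL.
Steady-state peak Cmax,ss = C₀·R ≈ 6.567 × 1.6694 ≈ 10.963 mcg/mL.
Peak 11.0 mcg/mL vs MTC 15 mcg/mL: below toxic threshold.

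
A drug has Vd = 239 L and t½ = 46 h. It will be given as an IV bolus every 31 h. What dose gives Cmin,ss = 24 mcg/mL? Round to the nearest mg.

τ/t½ = 31/46 ≈ 0.67391, so f = (1/2)^(31/46) ≈ 0.626804.
Cmin,ss = (D/Vd)·f/(1−f), so D = Cmin,ss·Vd·(1−f)/f.
D = 24 × 239 × (1−f)/f ≈ 24 × 239 × 0.59540 ≈ 3415.21 mg.

3415 mg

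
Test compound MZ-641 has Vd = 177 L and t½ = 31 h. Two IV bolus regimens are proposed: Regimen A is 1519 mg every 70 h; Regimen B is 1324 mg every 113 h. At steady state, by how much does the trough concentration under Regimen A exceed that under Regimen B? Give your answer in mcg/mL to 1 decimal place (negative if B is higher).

1.6 mcg/mL

Regimen A: f = (1/2)^(70/31) ≈ 0.2091; Cmin,ss = (1519/177)·f/(1−f) ≈ 2.269 mcg/mL.
Regimen B: f = (1/2)^(113/31) ≈ 0.0799; Cmin,ss = (1324/177)·f/(1−f) ≈ 0.650 mcg/mL.
Difference ≈ 2.269 − 0.650 ≈ 1.619 mcg/mL.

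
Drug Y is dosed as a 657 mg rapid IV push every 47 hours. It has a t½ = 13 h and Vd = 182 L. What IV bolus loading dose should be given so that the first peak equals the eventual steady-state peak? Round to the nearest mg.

f = (1/2)^(47/13) ≈ 0.081594; accumulation ratio R = 1/(1−f) ≈ 1.08884.
Loading dose to hit Cmax,ss on first dose: D_load = D_maint·R ≈ 657 × 1.08884 ≈ 715.37 mg.

715 mg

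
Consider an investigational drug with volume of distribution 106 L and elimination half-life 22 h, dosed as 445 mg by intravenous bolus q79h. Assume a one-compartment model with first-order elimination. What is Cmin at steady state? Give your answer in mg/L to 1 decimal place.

k = ln2/t½ = ln2/22 ≈ 0.031507 h⁻¹; fraction remaining f = e^(−kτ) = e^(−0.031507×79) ≈ 0.0830.
Single-dose peak C₀ = D/Vd = 445/106 ≈ 4.198 mg/L.
Steady-state trough Cmin,ss = C₀·f/(1−f) ≈ 4.198 × 0.0830/0.9170 ≈ 0.380 mg/L.

0.4 mg/L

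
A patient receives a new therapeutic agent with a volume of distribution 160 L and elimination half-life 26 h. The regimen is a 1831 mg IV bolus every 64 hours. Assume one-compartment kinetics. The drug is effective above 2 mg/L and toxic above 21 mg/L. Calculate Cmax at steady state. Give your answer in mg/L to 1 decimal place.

τ/t½ = 64/26 ≈ 2.4615, so fraction remaining f = (1/2)^(64/26) ≈ 0.1816.
At steady state, accumulation factor R = 1/(1 − e^(−kτ)) ≈ 1.2219.
Each bolus raises the concentration by D/Vd = 1831/160 ≈ 11.444 mg/L.
Steady-state peak Cmax,ss = C₀·R ≈ 11.444 × 1.2219 ≈ 13.983 mg/L.
Peak 14.0 mg/L vs MTC 21 mg/L: below toxic threshold.

14.0 mg/L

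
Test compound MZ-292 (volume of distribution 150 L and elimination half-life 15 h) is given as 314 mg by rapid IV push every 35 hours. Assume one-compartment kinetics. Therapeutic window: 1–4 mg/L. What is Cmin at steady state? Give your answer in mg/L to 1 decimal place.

τ/t½ = 35/15 ≈ 2.3333, so fraction remaining f = (1/2)^(35/15) ≈ 0.1984.
Accumulation ratio R = 1/(1 − f) ≈ 1/0.8016 ≈ 1.2475.
Single-dose peak C₀ = D/Vd = 314/150 ≈ 2.093 mg/L.
Steady-state peak Cmax,ss = C₀·R ≈ 2.093 × 1.2475 ≈ 2.611 mg/L.
One interval later, Cmin,ss = Cmax,ss·e^(−kτ) ≈ 2.611 × 0.1984 ≈ 0.518 mg/L.
Trough 0.5 mg/L vs MEC 1 mg/L: subtherapeutic.

0.5 mg/L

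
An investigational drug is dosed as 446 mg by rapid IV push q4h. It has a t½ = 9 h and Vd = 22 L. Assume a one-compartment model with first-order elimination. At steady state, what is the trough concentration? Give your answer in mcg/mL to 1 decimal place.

Over one 4-h interval, 4/9 ≈ 0.44444 half-lives elapse, leaving f ≈ 0.7349 of each dose.
Single-dose peak C₀ = D/Vd = 446/22 ≈ 20.273 mcg/mL.
Steady-state trough Cmin,ss = C₀·f/(1−f) ≈ 20.273 × 0.7349/0.2651 ≈ 56.200 mcg/mL.

56.2 mcg/mL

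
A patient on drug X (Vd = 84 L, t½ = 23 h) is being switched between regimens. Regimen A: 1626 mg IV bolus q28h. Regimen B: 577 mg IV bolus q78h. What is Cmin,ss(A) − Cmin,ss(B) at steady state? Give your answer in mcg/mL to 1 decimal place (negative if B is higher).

Regimen A: f = (1/2)^(28/23) ≈ 0.4301; Cmin,ss = (1626/84)·f/(1−f) ≈ 14.609 mcg/mL.
Regimen B: f = (1/2)^(78/23) ≈ 0.0953; Cmin,ss = (577/84)·f/(1−f) ≈ 0.724 mcg/mL.
Difference ≈ 14.609 − 0.724 ≈ 13.885 mcg/mL.

13.9 mcg/mL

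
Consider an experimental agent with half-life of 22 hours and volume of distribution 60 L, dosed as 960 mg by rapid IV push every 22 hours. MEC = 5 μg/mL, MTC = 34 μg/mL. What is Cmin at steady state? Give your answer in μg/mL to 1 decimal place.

16.0 μg/mL

τ = 22 h = 1 half-life, so f = (1/2)^1 = 0.5.
At steady state, R = 1/(1 − 0.5) = 2/1.
Single-dose peak C₀ = D/Vd = 960/60 = 16 μg/mL.
Steady-state peak Cmax,ss = C₀·R = 16 × 2/1 ≈ 32.000 μg/mL.
Steady-state trough Cmin,ss = Cmax,ss·f ≈ 32.000 × 0.5 ≈ 16.000 μg/mL.
Trough 16.0 μg/mL vs MEC 5 μg/mL: adequate.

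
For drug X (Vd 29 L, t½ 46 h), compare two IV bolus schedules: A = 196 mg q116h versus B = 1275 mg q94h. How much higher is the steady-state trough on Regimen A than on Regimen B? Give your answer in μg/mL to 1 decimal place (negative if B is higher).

Regimen A: f = (1/2)^(116/46) ≈ 0.1741; Cmin,ss = (196/29)·f/(1−f) ≈ 1.425 μg/mL.
Regimen B: f = (1/2)^(94/46) ≈ 0.2426; Cmin,ss = (1275/29)·f/(1−f) ≈ 14.082 μg/mL.
Difference ≈ 1.425 − 14.082 ≈ -12.657 μg/mL.

-12.7 μg/mL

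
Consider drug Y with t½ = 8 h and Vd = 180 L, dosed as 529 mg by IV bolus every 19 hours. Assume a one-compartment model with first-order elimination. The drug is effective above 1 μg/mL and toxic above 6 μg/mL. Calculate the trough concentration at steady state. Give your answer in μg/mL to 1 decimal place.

k = ln2/t½ = ln2/8 ≈ 0.086643 h⁻¹; fraction remaining f = e^(−kτ) = e^(−0.086643×19) ≈ 0.1928.
At steady state, accumulation factor R = 1/(1 − e^(−kτ)) ≈ 1.2389.
Single-dose peak C₀ = D/Vd = 529/180 ≈ 2.939 μg/mL.
Steady-state peak Cmax,ss = C₀·R ≈ 2.939 × 1.2389 ≈ 3.641 μg/mL.
Steady-state trough Cmin,ss = Cmax,ss·f ≈ 3.641 × 0.1928 ≈ 0.702 μg/mL.
Trough 0.7 μg/mL vs MEC 1 μg/mL: subtherapeutic.

0.7 μg/mL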